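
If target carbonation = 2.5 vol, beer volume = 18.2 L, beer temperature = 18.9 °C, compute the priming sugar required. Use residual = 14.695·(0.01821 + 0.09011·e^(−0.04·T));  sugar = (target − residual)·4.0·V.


residual = 14.695·(0.01821 + 0.09011·e^(−0.04·18.9)) = 0.8893
sugar = (2.5 − 0.8893)·4.0·18.2

117.2556 g


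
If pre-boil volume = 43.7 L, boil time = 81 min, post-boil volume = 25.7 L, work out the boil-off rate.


rate = (V_pre − V_post) / (t_min/60)
rate = (43.7 − 25.7) / (81/60)

13.3333 L/hr


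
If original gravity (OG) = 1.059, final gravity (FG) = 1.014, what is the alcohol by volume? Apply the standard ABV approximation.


ABV = (OG − FG) · 131.25
ABV = (1.059 − 1.014) · 131.25

5.9062 % ABV


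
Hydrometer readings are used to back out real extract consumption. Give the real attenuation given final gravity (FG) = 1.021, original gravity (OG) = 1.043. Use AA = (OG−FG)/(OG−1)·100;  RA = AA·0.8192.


AA = (1.043 − 1.021)/(1.043 − 1)·100 = 51.1628
RA = 51.1628·0.8192

41.9126 %


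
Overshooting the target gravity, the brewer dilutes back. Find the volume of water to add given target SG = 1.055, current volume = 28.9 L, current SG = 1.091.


V_water = V·((SG_curr − 1)/(SG_target − 1) − 1)
V_water = 28.9·((1.091 − 1)/(1.055 − 1) − 1)

18.9164 L


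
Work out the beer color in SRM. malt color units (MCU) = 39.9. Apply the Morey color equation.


SRM = 1.4922 · MCU^0.6859
SRM = 1.4922 · 39.9^0.6859

18.7040 SRM


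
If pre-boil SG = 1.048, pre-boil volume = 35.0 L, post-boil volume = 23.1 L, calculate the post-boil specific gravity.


SG_post = 1 + (SG_pre − 1)·V_pre/V_post
pts_pre = (1.048 − 1)·1000 = 48.0000
pts_post = 48.0000·35.0/23.1 = 72.7273
SG_post = 1 + 72.7273/1000

1.0727


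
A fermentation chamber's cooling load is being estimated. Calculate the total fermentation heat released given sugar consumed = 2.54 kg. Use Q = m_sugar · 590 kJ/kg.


Q = 2.54 · 590

1498.6000 kJ


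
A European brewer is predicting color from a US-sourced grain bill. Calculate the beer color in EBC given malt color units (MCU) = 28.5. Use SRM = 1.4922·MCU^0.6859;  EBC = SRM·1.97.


SRM = 1.4922·28.5^0.6859 = 14.8493
EBC = 14.8493·1.97

29.2531 EBC


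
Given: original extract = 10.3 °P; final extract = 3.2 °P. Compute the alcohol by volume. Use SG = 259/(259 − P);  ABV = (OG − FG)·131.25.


OG = 259/(259 − 10.3) = 1.0414
FG = 259/(259 − 3.2) = 1.0125
ABV = (1.0414 − 1.0125)·131.25

3.7939 % ABV


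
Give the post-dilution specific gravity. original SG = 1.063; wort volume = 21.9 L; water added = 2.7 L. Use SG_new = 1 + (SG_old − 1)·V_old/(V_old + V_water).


pts = (1.063 − 1)·1000·21.9/(21.9 + 2.7) = 56.0854
SG_new = 1 + 56.0854/1000

1.0561


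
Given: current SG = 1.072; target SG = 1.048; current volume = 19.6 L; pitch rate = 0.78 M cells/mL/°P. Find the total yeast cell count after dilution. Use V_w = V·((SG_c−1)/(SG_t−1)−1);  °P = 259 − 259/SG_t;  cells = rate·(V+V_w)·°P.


V_w = 19.6·((1.072−1)/(1.048−1)−1) = 9.8000
V_final = 19.6 + 9.8000 = 29.4000
°P = 259 − 259/1.048 = 11.8626
cells = 0.78·29.4000·11.8626

272.0330 billion cells


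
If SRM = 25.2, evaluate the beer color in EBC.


EBC = SRM · 1.97
EBC = 25.2 · 1.97

49.6440 EBC


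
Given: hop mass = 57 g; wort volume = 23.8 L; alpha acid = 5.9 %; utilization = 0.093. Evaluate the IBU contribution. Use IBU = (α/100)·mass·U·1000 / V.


IBU = (5.9/100)·57·0.093·1000 / 23.8

13.1411 IBU


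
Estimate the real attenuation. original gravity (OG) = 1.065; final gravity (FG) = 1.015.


AA = (OG−FG)/(OG−1)·100;  RA = AA·0.8192
AA = (1.065 − 1.015)/(1.065 − 1)·100 = 76.9231
RA = 76.9231·0.8192

63.0154 %


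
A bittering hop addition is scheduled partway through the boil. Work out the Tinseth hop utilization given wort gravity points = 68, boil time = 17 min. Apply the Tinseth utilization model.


U = 1.65·0.000125^(GP/1000) · (1 − e^(−0.04·t))/4.15
bigness = 1.65·0.000125^(68/1000) = 0.8955
boil_factor = (1 − e^(−0.04·17))/4.15 = 0.1189
U = 0.8955 · 0.1189

0.1065


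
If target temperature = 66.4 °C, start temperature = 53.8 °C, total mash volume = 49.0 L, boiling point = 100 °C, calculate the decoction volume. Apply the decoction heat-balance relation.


V_dec = V_total·(T_target − T_start)/(T_boil − T_start)
V_dec = 49.0·(66.4 − 53.8)/(100 − 53.8)

13.3636 L


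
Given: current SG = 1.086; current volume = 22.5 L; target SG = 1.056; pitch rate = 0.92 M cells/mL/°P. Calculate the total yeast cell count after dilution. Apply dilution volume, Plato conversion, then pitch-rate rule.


V_w = V·((SG_c−1)/(SG_t−1)−1);  °P = 259 − 259/SG_t;  cells = rate·(V+V_w)·°P
V_w = 22.5·((1.086−1)/(1.056−1)−1) = 12.0536
V_final = 22.5 + 12.0536 = 34.5536
°P = 259 − 259/1.056 = 13.7348
cells = 0.92·34.5536·13.7348

436.6210 billion cells


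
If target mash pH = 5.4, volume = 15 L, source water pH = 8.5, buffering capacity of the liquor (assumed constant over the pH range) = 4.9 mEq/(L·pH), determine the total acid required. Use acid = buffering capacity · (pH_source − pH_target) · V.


acid = 4.9 · (8.5 − 5.4) · 15

227.8500 mEq


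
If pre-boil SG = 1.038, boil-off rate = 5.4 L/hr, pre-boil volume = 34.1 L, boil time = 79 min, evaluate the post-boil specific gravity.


V_post = V_pre − rate·(t/60);  SG_post = 1 + (SG_pre−1)·V_pre/V_post
V_post = 34.1 − 5.4·(79/60) = 26.9900
SG_post = 1 + (1.038 − 1)·34.1/26.9900

1.0480


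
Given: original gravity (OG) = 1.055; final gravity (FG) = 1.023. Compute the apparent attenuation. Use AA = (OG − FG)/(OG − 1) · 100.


AA = (1.055 − 1.023)/(1.055 − 1) · 100

58.1818 %


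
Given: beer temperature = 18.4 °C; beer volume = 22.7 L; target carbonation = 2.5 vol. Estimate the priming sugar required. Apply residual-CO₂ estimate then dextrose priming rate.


residual = 14.695·(0.01821 + 0.09011·e^(−0.04·T));  sugar = (target − residual)·4.0·V
residual = 14.695·(0.01821 + 0.09011·e^(−0.04·18.4)) = 0.9019
sugar = (2.5 − 0.9019)·4.0·22.7

145.1069 g


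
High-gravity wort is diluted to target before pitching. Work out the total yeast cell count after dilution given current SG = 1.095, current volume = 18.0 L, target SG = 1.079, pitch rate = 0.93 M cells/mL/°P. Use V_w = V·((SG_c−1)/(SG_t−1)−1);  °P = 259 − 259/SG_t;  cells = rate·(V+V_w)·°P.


V_w = 18.0·((1.095−1)/(1.079−1)−1) = 3.6456
V_final = 18.0 + 3.6456 = 21.6456
°P = 259 − 259/1.079 = 18.9629
cells = 0.93·21.6456·18.9629

381.7310 billion cells


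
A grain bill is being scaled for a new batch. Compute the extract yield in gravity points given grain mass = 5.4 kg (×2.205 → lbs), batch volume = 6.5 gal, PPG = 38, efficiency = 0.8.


points = lbs × PPG × eff / vol
lbs = 5.4 × 2.205 = 11.9070
points = 11.9070 × 38 × 0.8 / 6.5

55.6881 points


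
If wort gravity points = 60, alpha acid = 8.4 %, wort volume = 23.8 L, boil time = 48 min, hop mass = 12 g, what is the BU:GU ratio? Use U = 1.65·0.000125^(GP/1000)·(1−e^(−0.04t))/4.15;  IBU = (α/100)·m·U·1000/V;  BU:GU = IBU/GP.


U = 1.65·0.000125^(60/1000)·(1−e^(−0.04·48))/4.15 = 0.1979
IBU = (8.4/100)·12·0.1979·1000/23.8 = 8.3808
BU:GU = 8.3808/60

0.1397


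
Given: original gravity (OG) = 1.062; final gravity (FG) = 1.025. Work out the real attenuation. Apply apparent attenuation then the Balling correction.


AA = (OG−FG)/(OG−1)·100;  RA = AA·0.8192
AA = (1.062 − 1.025)/(1.062 − 1)·100 = 59.6774
RA = 59.6774·0.8192

48.8877 %


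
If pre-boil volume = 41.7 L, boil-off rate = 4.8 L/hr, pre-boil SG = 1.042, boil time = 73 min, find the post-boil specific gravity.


V_post = V_pre − rate·(t/60);  SG_post = 1 + (SG_pre−1)·V_pre/V_post
V_post = 41.7 − 4.8·(73/60) = 35.8600
SG_post = 1 + (1.042 − 1)·41.7/35.8600

1.0488


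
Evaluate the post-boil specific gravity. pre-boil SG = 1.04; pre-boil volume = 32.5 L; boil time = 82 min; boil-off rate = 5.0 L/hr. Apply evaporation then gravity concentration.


V_post = V_pre − rate·(t/60);  SG_post = 1 + (SG_pre−1)·V_pre/V_post
V_post = 32.5 − 5.0·(82/60) = 25.6667
SG_post = 1 + (1.04 − 1)·32.5/25.6667

1.0506


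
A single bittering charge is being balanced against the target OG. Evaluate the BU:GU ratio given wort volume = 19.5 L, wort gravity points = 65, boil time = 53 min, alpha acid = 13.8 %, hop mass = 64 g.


U = 1.65·0.000125^(GP/1000)·(1−e^(−0.04t))/4.15;  IBU = (α/100)·m·U·1000/V;  BU:GU = IBU/GP
U = 1.65·0.000125^(65/1000)·(1−e^(−0.04·53))/4.15 = 0.1951
IBU = (13.8/100)·64·0.1951·1000/19.5 = 88.3541
BU:GU = 88.3541/65

1.3593


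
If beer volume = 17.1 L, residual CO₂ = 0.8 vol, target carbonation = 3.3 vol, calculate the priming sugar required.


sugar = (target − residual)·4.0·V
sugar = (3.3 − 0.8)·4.0·17.1

171.0000 g


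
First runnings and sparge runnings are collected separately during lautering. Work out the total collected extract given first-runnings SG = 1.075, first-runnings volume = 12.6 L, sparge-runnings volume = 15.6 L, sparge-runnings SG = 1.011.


total = Σ (SG_i − 1)·1000·V_i
first = (1.075 − 1)·1000·12.6 = 945.0000
sparge = (1.011 − 1)·1000·15.6 = 171.6000
total = 945.0000 + 171.6000

1116.6000 gravity·L


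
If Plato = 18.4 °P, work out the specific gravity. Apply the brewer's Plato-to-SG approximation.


SG = 259/(259 − P)
SG = 259/(259 − 18.4)

1.0765


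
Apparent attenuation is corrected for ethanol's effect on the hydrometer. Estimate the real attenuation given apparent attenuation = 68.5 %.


RA = AA · 0.8192
RA = 68.5 · 0.8192

56.1152 %


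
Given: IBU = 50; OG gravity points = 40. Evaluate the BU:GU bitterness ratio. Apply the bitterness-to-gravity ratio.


BU:GU = IBU / OG_points
BU:GU = 50 / 40

1.2500


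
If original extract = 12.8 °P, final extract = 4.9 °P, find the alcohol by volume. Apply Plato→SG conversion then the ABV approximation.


SG = 259/(259 − P);  ABV = (OG − FG)·131.25
OG = 259/(259 − 12.8) = 1.0520
FG = 259/(259 − 4.9) = 1.0193
ABV = (1.0520 − 1.0193)·131.25

4.2927 % ABV


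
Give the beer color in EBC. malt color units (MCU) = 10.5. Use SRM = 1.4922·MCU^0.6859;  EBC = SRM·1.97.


SRM = 1.4922·10.5^0.6859 = 7.4862
EBC = 7.4862·1.97

14.7478 EBC


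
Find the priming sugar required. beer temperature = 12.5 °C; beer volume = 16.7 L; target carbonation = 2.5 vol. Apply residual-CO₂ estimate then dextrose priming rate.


residual = 14.695·(0.01821 + 0.09011·e^(−0.04·T));  sugar = (target − residual)·4.0·V
residual = 14.695·(0.01821 + 0.09011·e^(−0.04·12.5)) = 1.0707
sugar = (2.5 − 1.0707)·4.0·16.7

95.4743 g


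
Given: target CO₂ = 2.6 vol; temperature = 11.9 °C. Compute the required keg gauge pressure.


psi = vols/(0.01821 + 0.09011·e^(−0.04·T)) − 14.695
psi = 2.6/(0.01821 + 0.09011·e^(−0.04·11.9)) − 14.695

20.3492 psi


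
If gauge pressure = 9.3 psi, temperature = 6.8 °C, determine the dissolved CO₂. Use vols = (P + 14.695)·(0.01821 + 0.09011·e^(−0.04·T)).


vols = (9.3 + 14.695)·(0.01821 + 0.09011·e^(−0.04·6.8))

2.0842 volumes


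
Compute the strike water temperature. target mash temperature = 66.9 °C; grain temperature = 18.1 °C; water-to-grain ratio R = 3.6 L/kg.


T_strike = (0.41/R)·(T_mash − T_grain) + T_mash
T_strike = (0.41/3.6)·(66.9 − 18.1) + 66.9

72.4578 °C


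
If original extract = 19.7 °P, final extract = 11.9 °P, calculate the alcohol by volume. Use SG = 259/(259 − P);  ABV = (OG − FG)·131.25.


OG = 259/(259 − 19.7) = 1.0823
FG = 259/(259 − 11.9) = 1.0482
ABV = (1.0823 − 1.0482)·131.25

4.4841 % ABV


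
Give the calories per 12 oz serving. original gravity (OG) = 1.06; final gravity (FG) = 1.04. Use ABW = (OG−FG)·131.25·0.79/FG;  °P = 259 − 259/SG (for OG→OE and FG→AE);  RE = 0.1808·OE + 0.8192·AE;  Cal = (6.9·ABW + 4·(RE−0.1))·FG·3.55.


ABW = (1.06 − 1.04)·131.25·0.79/1.04 = 1.9940
OE = 259 − 259/1.06 = 14.6604 °P
AE = 259 − 259/1.04 = 9.9615 °P
RE = 0.1808·14.6604 + 0.8192·9.9615 = 10.8111 °P
Cal = (6.9·1.9940 + 4·(10.8111−0.1))·1.04·3.55

208.9779 kcal


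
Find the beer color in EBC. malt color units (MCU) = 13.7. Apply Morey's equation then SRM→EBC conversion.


SRM = 1.4922·MCU^0.6859;  EBC = SRM·1.97
SRM = 1.4922·13.7^0.6859 = 8.9847
EBC = 8.9847·1.97

17.6999 EBC


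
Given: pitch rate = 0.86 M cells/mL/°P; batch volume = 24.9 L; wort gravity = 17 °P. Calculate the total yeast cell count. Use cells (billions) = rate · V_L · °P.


cells = 0.86 · 24.9 · 17

364.0380 billion cells


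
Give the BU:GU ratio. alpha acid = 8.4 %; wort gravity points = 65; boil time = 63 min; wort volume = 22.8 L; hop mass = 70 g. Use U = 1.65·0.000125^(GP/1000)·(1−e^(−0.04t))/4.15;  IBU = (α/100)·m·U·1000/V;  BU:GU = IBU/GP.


U = 1.65·0.000125^(65/1000)·(1−e^(−0.04·63))/4.15 = 0.2038
IBU = (8.4/100)·70·0.2038·1000/22.8 = 52.5712
BU:GU = 52.5712/65

0.8088


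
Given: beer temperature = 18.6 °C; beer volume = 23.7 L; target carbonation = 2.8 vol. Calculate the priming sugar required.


residual = 14.695·(0.01821 + 0.09011·e^(−0.04·T));  sugar = (target − residual)·4.0·V
residual = 14.695·(0.01821 + 0.09011·e^(−0.04·18.6)) = 0.8969
sugar = (2.8 − 0.8969)·4.0·23.7

180.4184 g


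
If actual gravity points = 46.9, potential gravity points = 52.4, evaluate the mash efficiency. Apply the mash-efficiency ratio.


efficiency = actual / potential × 100
efficiency = 46.9 / 52.4 × 100

89.5038 %


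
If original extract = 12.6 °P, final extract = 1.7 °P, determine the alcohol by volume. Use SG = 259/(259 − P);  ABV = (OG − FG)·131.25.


OG = 259/(259 − 12.6) = 1.0511
FG = 259/(259 − 1.7) = 1.0066
ABV = (1.0511 − 1.0066)·131.25

5.8445 % ABV


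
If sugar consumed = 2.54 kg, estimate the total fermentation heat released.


Q = m_sugar · 590 kJ/kg
Q = 2.54 · 590

1498.6000 kJ


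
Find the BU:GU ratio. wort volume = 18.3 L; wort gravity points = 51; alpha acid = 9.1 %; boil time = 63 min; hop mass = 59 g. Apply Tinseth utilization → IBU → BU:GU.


U = 1.65·0.000125^(GP/1000)·(1−e^(−0.04t))/4.15;  IBU = (α/100)·m·U·1000/V;  BU:GU = IBU/GP
U = 1.65·0.000125^(51/1000)·(1−e^(−0.04·63))/4.15 = 0.2312
IBU = (9.1/100)·59·0.2312·1000/18.3 = 67.8252
BU:GU = 67.8252/51

1.3299


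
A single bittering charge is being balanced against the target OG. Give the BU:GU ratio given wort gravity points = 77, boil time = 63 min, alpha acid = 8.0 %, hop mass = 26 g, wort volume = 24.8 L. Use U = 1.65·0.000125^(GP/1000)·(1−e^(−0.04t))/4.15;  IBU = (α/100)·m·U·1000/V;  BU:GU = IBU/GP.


U = 1.65·0.000125^(77/1000)·(1−e^(−0.04·63))/4.15 = 0.1830
IBU = (8.0/100)·26·0.1830·1000/24.8 = 15.3490
BU:GU = 15.3490/77

0.1993


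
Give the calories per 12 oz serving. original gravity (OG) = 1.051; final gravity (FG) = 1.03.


ABW = (OG−FG)·131.25·0.79/FG;  °P = 259 − 259/SG (for OG→OE and FG→AE);  RE = 0.1808·OE + 0.8192·AE;  Cal = (6.9·ABW + 4·(RE−0.1))·FG·3.55
ABW = (1.051 − 1.03)·131.25·0.79/1.03 = 2.1140
OE = 259 − 259/1.051 = 12.5680 °P
AE = 259 − 259/1.03 = 7.5437 °P
RE = 0.1808·12.5680 + 0.8192·7.5437 = 8.4521 °P
Cal = (6.9·2.1140 + 4·(8.4521−0.1))·1.03·3.55

175.4940 kcal


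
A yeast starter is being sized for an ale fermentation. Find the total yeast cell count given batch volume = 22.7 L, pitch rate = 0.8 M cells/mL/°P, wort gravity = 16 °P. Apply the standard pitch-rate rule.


cells (billions) = rate · V_L · °P
cells = 0.8 · 22.7 · 16

290.5600 billion cells


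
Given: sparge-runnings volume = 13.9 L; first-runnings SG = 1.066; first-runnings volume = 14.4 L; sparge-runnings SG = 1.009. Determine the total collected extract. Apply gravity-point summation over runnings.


total = Σ (SG_i − 1)·1000·V_i
first = (1.066 − 1)·1000·14.4 = 950.4000
sparge = (1.009 − 1)·1000·13.9 = 125.1000
total = 950.4000 + 125.1000

1075.5000 gravity·L


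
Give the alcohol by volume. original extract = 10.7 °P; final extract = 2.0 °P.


SG = 259/(259 − P);  ABV = (OG − FG)·131.25
OG = 259/(259 − 10.7) = 1.0431
FG = 259/(259 − 2.0) = 1.0078
ABV = (1.0431 − 1.0078)·131.25

4.6346 % ABV


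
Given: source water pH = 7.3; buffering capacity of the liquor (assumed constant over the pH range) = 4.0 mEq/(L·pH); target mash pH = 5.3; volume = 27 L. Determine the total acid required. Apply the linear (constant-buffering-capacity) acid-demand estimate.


acid = buffering capacity · (pH_source − pH_target) · V
acid = 4.0 · (7.3 − 5.3) · 27

216.0000 mEq


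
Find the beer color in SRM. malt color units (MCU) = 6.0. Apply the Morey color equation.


SRM = 1.4922 · MCU^0.6859
SRM = 1.4922 · 6.0^0.6859

5.0999 SRM


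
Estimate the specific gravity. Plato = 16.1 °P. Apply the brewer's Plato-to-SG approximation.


SG = 259/(259 − P)
SG = 259/(259 − 16.1)

1.0663


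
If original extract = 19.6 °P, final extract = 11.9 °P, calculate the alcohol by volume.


SG = 259/(259 − P);  ABV = (OG − FG)·131.25
OG = 259/(259 − 19.6) = 1.0819
FG = 259/(259 − 11.9) = 1.0482
ABV = (1.0819 − 1.0482)·131.25

4.4248 % ABV


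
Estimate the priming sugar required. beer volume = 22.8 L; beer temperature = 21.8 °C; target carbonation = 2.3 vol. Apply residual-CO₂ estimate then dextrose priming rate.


residual = 14.695·(0.01821 + 0.09011·e^(−0.04·T));  sugar = (target − residual)·4.0·V
residual = 14.695·(0.01821 + 0.09011·e^(−0.04·21.8)) = 0.8212
sugar = (2.3 − 0.8212)·4.0·22.8

134.8621 g


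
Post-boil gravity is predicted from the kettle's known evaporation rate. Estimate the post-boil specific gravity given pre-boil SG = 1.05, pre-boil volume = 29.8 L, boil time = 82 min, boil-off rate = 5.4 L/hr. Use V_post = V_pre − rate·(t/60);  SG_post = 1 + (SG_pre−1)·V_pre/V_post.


V_post = 29.8 − 5.4·(82/60) = 22.4200
SG_post = 1 + (1.05 − 1)·29.8/22.4200

1.0665


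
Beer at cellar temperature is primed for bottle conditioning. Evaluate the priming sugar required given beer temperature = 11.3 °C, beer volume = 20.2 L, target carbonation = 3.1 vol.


residual = 14.695·(0.01821 + 0.09011·e^(−0.04·T));  sugar = (target − residual)·4.0·V
residual = 14.695·(0.01821 + 0.09011·e^(−0.04·11.3)) = 1.1102
sugar = (3.1 − 1.1102)·4.0·20.2

160.7730 g


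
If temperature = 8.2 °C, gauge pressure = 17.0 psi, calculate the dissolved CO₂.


vols = (P + 14.695)·(0.01821 + 0.09011·e^(−0.04·T))
vols = (17.0 + 14.695)·(0.01821 + 0.09011·e^(−0.04·8.2))

2.6345 volumes


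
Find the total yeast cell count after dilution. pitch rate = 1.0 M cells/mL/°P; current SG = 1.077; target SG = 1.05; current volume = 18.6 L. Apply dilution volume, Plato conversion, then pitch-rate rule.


V_w = V·((SG_c−1)/(SG_t−1)−1);  °P = 259 − 259/SG_t;  cells = rate·(V+V_w)·°P
V_w = 18.6·((1.077−1)/(1.05−1)−1) = 10.0440
V_final = 18.6 + 10.0440 = 28.6440
°P = 259 − 259/1.05 = 12.3333
cells = 1.0·28.6440·12.3333

353.2760 billion cells


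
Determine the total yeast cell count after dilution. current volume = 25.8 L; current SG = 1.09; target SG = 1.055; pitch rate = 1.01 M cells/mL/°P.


V_w = V·((SG_c−1)/(SG_t−1)−1);  °P = 259 − 259/SG_t;  cells = rate·(V+V_w)·°P
V_w = 25.8·((1.09−1)/(1.055−1)−1) = 16.4182
V_final = 25.8 + 16.4182 = 42.2182
°P = 259 − 259/1.055 = 13.5024
cells = 1.01·42.2182·13.5024

575.7460 billion cells


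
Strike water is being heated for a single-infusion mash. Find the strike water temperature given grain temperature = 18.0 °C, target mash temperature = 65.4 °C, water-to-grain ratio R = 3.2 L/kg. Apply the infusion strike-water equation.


T_strike = (0.41/R)·(T_mash − T_grain) + T_mash
T_strike = (0.41/3.2)·(65.4 − 18.0) + 65.4

71.4731 °C


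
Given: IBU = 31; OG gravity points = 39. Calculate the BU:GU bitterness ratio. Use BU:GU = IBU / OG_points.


BU:GU = 31 / 39

0.7949


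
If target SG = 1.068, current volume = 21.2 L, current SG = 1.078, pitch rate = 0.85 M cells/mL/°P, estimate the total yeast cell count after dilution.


V_w = V·((SG_c−1)/(SG_t−1)−1);  °P = 259 − 259/SG_t;  cells = rate·(V+V_w)·°P
V_w = 21.2·((1.078−1)/(1.068−1)−1) = 3.1176
V_final = 21.2 + 3.1176 = 24.3176
°P = 259 − 259/1.068 = 16.4906
cells = 0.85·24.3176·16.4906

340.8615 billion cells


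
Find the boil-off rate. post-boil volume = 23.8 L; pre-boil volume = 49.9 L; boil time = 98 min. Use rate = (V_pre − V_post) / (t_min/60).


rate = (49.9 − 23.8) / (98/60)

15.9796 L/hr


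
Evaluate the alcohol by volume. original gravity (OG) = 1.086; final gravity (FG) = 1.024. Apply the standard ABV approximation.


ABV = (OG − FG) · 131.25
ABV = (1.086 − 1.024) · 131.25

8.1375 % ABV


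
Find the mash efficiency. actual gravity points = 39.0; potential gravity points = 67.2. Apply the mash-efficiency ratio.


efficiency = actual / potential × 100
efficiency = 39.0 / 67.2 × 100

58.0357 %


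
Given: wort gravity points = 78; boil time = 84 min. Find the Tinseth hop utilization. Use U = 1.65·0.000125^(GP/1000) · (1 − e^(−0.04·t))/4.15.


bigness = 1.65·0.000125^(78/1000) = 0.8185
boil_factor = (1 − e^(−0.04·84))/4.15 = 0.2326
U = 0.8185 · 0.2326

0.1904


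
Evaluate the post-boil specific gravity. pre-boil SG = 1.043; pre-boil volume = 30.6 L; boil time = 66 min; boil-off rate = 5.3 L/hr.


V_post = V_pre − rate·(t/60);  SG_post = 1 + (SG_pre−1)·V_pre/V_post
V_post = 30.6 − 5.3·(66/60) = 24.7700
SG_post = 1 + (1.043 − 1)·30.6/24.7700

1.0531


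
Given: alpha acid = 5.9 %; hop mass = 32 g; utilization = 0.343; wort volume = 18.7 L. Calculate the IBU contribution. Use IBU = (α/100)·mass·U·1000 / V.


IBU = (5.9/100)·32·0.343·1000 / 18.7

34.6302 IBU


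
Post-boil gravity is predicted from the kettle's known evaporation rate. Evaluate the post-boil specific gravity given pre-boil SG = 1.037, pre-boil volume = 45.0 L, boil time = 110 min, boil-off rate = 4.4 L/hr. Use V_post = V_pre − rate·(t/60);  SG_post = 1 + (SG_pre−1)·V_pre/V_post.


V_post = 45.0 − 4.4·(110/60) = 36.9333
SG_post = 1 + (1.037 − 1)·45.0/36.9333

1.0451


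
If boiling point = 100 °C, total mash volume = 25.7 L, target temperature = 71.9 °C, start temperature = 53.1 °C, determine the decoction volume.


V_dec = V_total·(T_target − T_start)/(T_boil − T_start)
V_dec = 25.7·(71.9 − 53.1)/(100 − 53.1)

10.3019 L


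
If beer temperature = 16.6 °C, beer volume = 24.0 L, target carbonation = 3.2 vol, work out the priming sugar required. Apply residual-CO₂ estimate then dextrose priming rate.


residual = 14.695·(0.01821 + 0.09011·e^(−0.04·T));  sugar = (target − residual)·4.0·V
residual = 14.695·(0.01821 + 0.09011·e^(−0.04·16.6)) = 0.9493
sugar = (3.2 − 0.9493)·4.0·24.0

216.0709 g


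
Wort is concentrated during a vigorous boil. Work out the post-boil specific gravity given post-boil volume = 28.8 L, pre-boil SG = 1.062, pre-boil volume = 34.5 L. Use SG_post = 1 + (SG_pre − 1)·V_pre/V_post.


pts_pre = (1.062 − 1)·1000 = 62.0000
pts_post = 62.0000·34.5/28.8 = 74.2708
SG_post = 1 + 74.2708/1000

1.0743


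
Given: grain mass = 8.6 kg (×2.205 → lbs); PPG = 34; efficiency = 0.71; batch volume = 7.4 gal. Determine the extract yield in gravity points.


points = lbs × PPG × eff / vol
lbs = 8.6 × 2.205 = 18.9630
points = 18.9630 × 34 × 0.71 / 7.4

61.8604 points


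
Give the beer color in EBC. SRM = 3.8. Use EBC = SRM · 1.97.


EBC = 3.8 · 1.97

7.4860 EBC


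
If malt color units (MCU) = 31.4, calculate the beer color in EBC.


SRM = 1.4922·MCU^0.6859;  EBC = SRM·1.97
SRM = 1.4922·31.4^0.6859 = 15.8698
EBC = 15.8698·1.97

31.2635 EBC


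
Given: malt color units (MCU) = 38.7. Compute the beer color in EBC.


SRM = 1.4922·MCU^0.6859;  EBC = SRM·1.97
SRM = 1.4922·38.7^0.6859 = 18.3163
EBC = 18.3163·1.97

36.0831 EBC


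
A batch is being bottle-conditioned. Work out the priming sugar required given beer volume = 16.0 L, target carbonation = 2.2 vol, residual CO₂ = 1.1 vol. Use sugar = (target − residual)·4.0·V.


sugar = (2.2 − 1.1)·4.0·16.0

70.4000 g


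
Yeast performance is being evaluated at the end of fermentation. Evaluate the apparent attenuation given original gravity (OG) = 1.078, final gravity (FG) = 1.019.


AA = (OG − FG)/(OG − 1) · 100
AA = (1.078 − 1.019)/(1.078 − 1) · 100

75.6410 %


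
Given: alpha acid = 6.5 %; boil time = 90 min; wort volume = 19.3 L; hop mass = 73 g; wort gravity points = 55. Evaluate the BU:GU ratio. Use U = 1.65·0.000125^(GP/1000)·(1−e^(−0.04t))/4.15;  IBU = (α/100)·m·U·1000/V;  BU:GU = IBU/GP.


U = 1.65·0.000125^(55/1000)·(1−e^(−0.04·90))/4.15 = 0.2359
IBU = (6.5/100)·73·0.2359·1000/19.3 = 57.9980
BU:GU = 57.9980/55

1.0545


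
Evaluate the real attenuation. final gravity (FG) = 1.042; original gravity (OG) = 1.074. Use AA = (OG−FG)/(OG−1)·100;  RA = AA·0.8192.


AA = (1.074 − 1.042)/(1.074 − 1)·100 = 43.2432
RA = 43.2432·0.8192

35.4249 %


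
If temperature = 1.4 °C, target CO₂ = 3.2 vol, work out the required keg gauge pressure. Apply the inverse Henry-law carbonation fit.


psi = vols/(0.01821 + 0.09011·e^(−0.04·T)) − 14.695
psi = 3.2/(0.01821 + 0.09011·e^(−0.04·1.4)) − 14.695

16.2490 psi


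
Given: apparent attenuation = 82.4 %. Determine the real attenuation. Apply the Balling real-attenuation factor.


RA = AA · 0.8192
RA = 82.4 · 0.8192

67.5021 %


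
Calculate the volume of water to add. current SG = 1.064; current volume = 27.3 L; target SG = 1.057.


V_water = V·((SG_curr − 1)/(SG_target − 1) − 1)
V_water = 27.3·((1.064 − 1)/(1.057 − 1) − 1)

3.3526 L


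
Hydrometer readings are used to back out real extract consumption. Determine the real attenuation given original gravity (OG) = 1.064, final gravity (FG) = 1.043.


AA = (OG−FG)/(OG−1)·100;  RA = AA·0.8192
AA = (1.064 − 1.043)/(1.064 − 1)·100 = 32.8125
RA = 32.8125·0.8192

26.8800 %


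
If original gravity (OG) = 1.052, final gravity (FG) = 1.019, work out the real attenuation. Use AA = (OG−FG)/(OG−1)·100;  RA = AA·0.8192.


AA = (1.052 − 1.019)/(1.052 − 1)·100 = 63.4615
RA = 63.4615·0.8192

51.9877 %


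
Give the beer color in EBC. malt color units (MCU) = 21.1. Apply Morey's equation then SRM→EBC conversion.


SRM = 1.4922·MCU^0.6859;  EBC = SRM·1.97
SRM = 1.4922·21.1^0.6859 = 12.0824
EBC = 12.0824·1.97

23.8023 EBC


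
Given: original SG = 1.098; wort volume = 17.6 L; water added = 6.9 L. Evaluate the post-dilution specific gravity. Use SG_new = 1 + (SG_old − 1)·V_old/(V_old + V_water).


pts = (1.098 − 1)·1000·17.6/(17.6 + 6.9) = 70.4000
SG_new = 1 + 70.4000/1000

1.0704


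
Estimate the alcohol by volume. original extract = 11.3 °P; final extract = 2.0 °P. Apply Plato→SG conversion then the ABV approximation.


SG = 259/(259 − P);  ABV = (OG − FG)·131.25
OG = 259/(259 − 11.3) = 1.0456
FG = 259/(259 − 2.0) = 1.0078
ABV = (1.0456 − 1.0078)·131.25

4.9662 % ABV


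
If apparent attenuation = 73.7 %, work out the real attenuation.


RA = AA · 0.8192
RA = 73.7 · 0.8192

60.3750 %


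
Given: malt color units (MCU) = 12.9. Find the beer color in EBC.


SRM = 1.4922·MCU^0.6859;  EBC = SRM·1.97
SRM = 1.4922·12.9^0.6859 = 8.6215
EBC = 8.6215·1.97

16.9843 EBC


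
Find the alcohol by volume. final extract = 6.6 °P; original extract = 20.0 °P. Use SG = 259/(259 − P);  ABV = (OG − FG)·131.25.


OG = 259/(259 − 20.0) = 1.0837
FG = 259/(259 − 6.6) = 1.0261
ABV = (1.0837 − 1.0261)·131.25

7.5512 % ABV


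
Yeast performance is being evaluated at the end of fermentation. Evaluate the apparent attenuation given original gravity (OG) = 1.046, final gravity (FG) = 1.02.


AA = (OG − FG)/(OG − 1) · 100
AA = (1.046 − 1.02)/(1.046 − 1) · 100

56.5217 %


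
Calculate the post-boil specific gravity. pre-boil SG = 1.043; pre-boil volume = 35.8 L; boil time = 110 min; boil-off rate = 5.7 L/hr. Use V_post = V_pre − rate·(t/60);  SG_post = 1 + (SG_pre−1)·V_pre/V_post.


V_post = 35.8 − 5.7·(110/60) = 25.3500
SG_post = 1 + (1.043 − 1)·35.8/25.3500

1.0607


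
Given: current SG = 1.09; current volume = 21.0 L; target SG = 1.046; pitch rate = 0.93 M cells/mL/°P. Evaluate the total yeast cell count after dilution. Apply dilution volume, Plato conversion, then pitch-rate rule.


V_w = V·((SG_c−1)/(SG_t−1)−1);  °P = 259 − 259/SG_t;  cells = rate·(V+V_w)·°P
V_w = 21.0·((1.09−1)/(1.046−1)−1) = 20.0870
V_final = 21.0 + 20.0870 = 41.0870
°P = 259 − 259/1.046 = 11.3901
cells = 0.93·41.0870·11.3901

435.2240 billion cells


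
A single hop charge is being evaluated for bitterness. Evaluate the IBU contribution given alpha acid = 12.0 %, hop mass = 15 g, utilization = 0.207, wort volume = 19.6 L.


IBU = (α/100)·mass·U·1000 / V
IBU = (12.0/100)·15·0.207·1000 / 19.6

19.0102 IBU


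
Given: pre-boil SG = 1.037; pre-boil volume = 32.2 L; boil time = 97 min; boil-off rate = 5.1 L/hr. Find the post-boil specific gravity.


V_post = V_pre − rate·(t/60);  SG_post = 1 + (SG_pre−1)·V_pre/V_post
V_post = 32.2 − 5.1·(97/60) = 23.9550
SG_post = 1 + (1.037 − 1)·32.2/23.9550

1.0497


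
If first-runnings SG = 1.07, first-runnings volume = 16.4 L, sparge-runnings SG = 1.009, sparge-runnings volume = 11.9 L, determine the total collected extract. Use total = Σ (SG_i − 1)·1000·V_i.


first = (1.07 − 1)·1000·16.4 = 1148.0000
sparge = (1.009 − 1)·1000·11.9 = 107.1000
total = 1148.0000 + 107.1000

1255.1000 gravity·L


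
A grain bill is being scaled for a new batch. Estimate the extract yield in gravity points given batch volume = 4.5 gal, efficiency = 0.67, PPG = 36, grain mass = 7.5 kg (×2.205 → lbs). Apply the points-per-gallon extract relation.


points = lbs × PPG × eff / vol
lbs = 7.5 × 2.205 = 16.5375
points = 16.5375 × 36 × 0.67 / 4.5

88.6410 points


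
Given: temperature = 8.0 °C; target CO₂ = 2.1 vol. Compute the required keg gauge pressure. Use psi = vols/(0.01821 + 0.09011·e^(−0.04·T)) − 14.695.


psi = 2.1/(0.01821 + 0.09011·e^(−0.04·8.0)) − 14.695

10.4116 psi


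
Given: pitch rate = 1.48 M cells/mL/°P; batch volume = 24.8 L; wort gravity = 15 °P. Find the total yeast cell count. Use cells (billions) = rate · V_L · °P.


cells = 1.48 · 24.8 · 15

550.5600 billion cells


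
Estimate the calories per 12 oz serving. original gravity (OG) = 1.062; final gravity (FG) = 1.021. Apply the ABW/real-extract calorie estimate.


ABW = (OG−FG)·131.25·0.79/FG;  °P = 259 − 259/SG (for OG→OE and FG→AE);  RE = 0.1808·OE + 0.8192·AE;  Cal = (6.9·ABW + 4·(RE−0.1))·FG·3.55
ABW = (1.062 − 1.021)·131.25·0.79/1.021 = 4.1637
OE = 259 − 259/1.062 = 15.1205 °P
AE = 259 − 259/1.021 = 5.3271 °P
RE = 0.1808·15.1205 + 0.8192·5.3271 = 7.0978 °P
Cal = (6.9·4.1637 + 4·(7.0978−0.1))·1.021·3.55

205.5880 kcal


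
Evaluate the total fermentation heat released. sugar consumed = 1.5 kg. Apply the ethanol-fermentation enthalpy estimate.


Q = m_sugar · 590 kJ/kg
Q = 1.5 · 590

885.0000 kJ


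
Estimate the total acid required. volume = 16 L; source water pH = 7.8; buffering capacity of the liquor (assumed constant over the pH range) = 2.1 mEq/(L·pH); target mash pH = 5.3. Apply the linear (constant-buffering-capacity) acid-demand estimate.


acid = buffering capacity · (pH_source − pH_target) · V
acid = 2.1 · (7.8 − 5.3) · 16

84.0000 mEq


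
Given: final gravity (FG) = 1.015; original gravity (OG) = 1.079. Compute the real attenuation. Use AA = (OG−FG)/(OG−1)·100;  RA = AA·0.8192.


AA = (1.079 − 1.015)/(1.079 − 1)·100 = 81.0127
RA = 81.0127·0.8192

66.3656 %


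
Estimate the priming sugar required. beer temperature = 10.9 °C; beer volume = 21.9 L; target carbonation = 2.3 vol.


residual = 14.695·(0.01821 + 0.09011·e^(−0.04·T));  sugar = (target − residual)·4.0·V
residual = 14.695·(0.01821 + 0.09011·e^(−0.04·10.9)) = 1.1238
sugar = (2.3 − 1.1238)·4.0·21.9

103.0329 g


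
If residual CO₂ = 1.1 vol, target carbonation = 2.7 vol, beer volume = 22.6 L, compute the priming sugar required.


sugar = (target − residual)·4.0·V
sugar = (2.7 − 1.1)·4.0·22.6

144.6400 g


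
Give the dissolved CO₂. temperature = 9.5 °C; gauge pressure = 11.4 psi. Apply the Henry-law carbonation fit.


vols = (P + 14.695)·(0.01821 + 0.09011·e^(−0.04·T))
vols = (11.4 + 14.695)·(0.01821 + 0.09011·e^(−0.04·9.5))

2.0832 volumes


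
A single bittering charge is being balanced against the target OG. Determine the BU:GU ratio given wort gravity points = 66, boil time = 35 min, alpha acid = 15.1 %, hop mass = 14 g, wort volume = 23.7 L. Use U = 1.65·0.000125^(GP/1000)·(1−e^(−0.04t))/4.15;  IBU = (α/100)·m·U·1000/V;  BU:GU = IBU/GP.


U = 1.65·0.000125^(66/1000)·(1−e^(−0.04·35))/4.15 = 0.1655
IBU = (15.1/100)·14·0.1655·1000/23.7 = 14.7644
BU:GU = 14.7644/66

0.2237


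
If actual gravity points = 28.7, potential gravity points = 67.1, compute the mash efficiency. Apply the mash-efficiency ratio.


efficiency = actual / potential × 100
efficiency = 28.7 / 67.1 × 100

42.7720 %


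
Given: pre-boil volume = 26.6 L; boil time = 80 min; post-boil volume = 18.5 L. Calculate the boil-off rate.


rate = (V_pre − V_post) / (t_min/60)
rate = (26.6 − 18.5) / (80/60)

6.0750 L/hr


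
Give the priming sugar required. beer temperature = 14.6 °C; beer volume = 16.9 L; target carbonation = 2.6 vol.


residual = 14.695·(0.01821 + 0.09011·e^(−0.04·T));  sugar = (target − residual)·4.0·V
residual = 14.695·(0.01821 + 0.09011·e^(−0.04·14.6)) = 1.0060
sugar = (2.6 − 1.0060)·4.0·16.9

107.7520 g


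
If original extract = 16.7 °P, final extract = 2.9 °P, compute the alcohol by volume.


SG = 259/(259 − P);  ABV = (OG − FG)·131.25
OG = 259/(259 − 16.7) = 1.0689
FG = 259/(259 − 2.9) = 1.0113
ABV = (1.0689 − 1.0113)·131.25

7.5599 % ABV


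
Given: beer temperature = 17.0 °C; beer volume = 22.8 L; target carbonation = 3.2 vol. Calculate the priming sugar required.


residual = 14.695·(0.01821 + 0.09011·e^(−0.04·T));  sugar = (target − residual)·4.0·V
residual = 14.695·(0.01821 + 0.09011·e^(−0.04·17.0)) = 0.9384
sugar = (3.2 − 0.9384)·4.0·22.8

206.2542 g


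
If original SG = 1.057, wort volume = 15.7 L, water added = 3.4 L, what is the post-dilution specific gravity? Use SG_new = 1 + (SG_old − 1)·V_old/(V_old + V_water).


pts = (1.057 − 1)·1000·15.7/(15.7 + 3.4) = 46.8534
SG_new = 1 + 46.8534/1000

1.0469


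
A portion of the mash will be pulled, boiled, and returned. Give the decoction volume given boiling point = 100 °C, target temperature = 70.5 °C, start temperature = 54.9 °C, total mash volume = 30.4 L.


V_dec = V_total·(T_target − T_start)/(T_boil − T_start)
V_dec = 30.4·(70.5 − 54.9)/(100 − 54.9)

10.5153 L


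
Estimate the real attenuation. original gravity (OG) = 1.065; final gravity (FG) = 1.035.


AA = (OG−FG)/(OG−1)·100;  RA = AA·0.8192
AA = (1.065 − 1.035)/(1.065 − 1)·100 = 46.1538
RA = 46.1538·0.8192

37.8092 %


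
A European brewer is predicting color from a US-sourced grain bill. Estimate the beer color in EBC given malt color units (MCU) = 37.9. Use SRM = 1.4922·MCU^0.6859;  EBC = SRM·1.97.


SRM = 1.4922·37.9^0.6859 = 18.0558
EBC = 18.0558·1.97

35.5698 EBC


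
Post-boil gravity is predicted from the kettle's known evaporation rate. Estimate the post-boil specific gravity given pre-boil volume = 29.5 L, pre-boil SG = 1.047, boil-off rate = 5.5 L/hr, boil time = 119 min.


V_post = V_pre − rate·(t/60);  SG_post = 1 + (SG_pre−1)·V_pre/V_post
V_post = 29.5 − 5.5·(119/60) = 18.5917
SG_post = 1 + (1.047 − 1)·29.5/18.5917

1.0746


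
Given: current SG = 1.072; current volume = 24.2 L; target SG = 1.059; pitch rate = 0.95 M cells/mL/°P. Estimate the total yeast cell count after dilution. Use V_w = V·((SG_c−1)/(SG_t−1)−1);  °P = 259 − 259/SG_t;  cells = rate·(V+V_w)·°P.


V_w = 24.2·((1.072−1)/(1.059−1)−1) = 5.3322
V_final = 24.2 + 5.3322 = 29.5322
°P = 259 − 259/1.059 = 14.4297
cells = 0.95·29.5322·14.4297

404.8324 billion cells


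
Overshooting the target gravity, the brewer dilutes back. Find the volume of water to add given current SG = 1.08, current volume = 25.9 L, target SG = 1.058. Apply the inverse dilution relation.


V_water = V·((SG_curr − 1)/(SG_target − 1) − 1)
V_water = 25.9·((1.08 − 1)/(1.058 − 1) − 1)

9.8241 L


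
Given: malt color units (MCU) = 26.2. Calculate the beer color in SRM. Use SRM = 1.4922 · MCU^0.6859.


SRM = 1.4922 · 26.2^0.6859

14.0165 SRM


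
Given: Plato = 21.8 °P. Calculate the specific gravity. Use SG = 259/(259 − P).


SG = 259/(259 − 21.8)

1.0919


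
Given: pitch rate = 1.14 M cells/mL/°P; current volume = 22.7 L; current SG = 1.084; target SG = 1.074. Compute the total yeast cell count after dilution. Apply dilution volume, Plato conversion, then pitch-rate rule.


V_w = V·((SG_c−1)/(SG_t−1)−1);  °P = 259 − 259/SG_t;  cells = rate·(V+V_w)·°P
V_w = 22.7·((1.084−1)/(1.074−1)−1) = 3.0676
V_final = 22.7 + 3.0676 = 25.7676
°P = 259 − 259/1.074 = 17.8454
cells = 1.14·25.7676·17.8454

524.2102 billion cells


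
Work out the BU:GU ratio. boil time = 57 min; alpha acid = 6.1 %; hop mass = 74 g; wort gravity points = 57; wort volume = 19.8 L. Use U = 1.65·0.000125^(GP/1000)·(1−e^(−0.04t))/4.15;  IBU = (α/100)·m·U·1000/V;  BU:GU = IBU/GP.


U = 1.65·0.000125^(57/1000)·(1−e^(−0.04·57))/4.15 = 0.2138
IBU = (6.1/100)·74·0.2138·1000/19.8 = 48.7523
BU:GU = 48.7523/57

0.8553


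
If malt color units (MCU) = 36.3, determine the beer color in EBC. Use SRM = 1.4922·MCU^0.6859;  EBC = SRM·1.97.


SRM = 1.4922·36.3^0.6859 = 17.5294
EBC = 17.5294·1.97

34.5329 EBC


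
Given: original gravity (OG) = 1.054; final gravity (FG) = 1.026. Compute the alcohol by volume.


ABV = (OG − FG) · 131.25
ABV = (1.054 − 1.026) · 131.25

3.6750 % ABV


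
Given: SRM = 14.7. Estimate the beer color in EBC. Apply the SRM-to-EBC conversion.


EBC = SRM · 1.97
EBC = 14.7 · 1.97

28.9590 EBC


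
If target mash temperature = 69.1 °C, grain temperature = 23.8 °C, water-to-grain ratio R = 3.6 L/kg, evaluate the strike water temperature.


T_strike = (0.41/R)·(T_mash − T_grain) + T_mash
T_strike = (0.41/3.6)·(69.1 − 23.8) + 69.1

74.2592 °C


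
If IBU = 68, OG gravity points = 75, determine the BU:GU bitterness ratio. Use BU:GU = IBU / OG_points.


BU:GU = 68 / 75

0.9067


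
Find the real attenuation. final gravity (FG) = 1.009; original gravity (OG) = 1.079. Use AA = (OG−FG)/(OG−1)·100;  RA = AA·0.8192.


AA = (1.079 − 1.009)/(1.079 − 1)·100 = 88.6076
RA = 88.6076·0.8192

72.5873 %


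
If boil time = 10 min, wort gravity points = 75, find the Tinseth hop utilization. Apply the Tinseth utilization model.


U = 1.65·0.000125^(GP/1000) · (1 − e^(−0.04·t))/4.15
bigness = 1.65·0.000125^(75/1000) = 0.8409
boil_factor = (1 − e^(−0.04·10))/4.15 = 0.0794
U = 0.8409 · 0.0794

0.0668
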